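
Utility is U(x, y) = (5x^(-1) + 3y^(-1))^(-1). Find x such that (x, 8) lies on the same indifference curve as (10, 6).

x = 8

U depends on (x, y) only through S = 5x^(-1) + 3y^(-1), so equal utility means equal S. At (10, 6): S = 1.
With y = 8: 3·8^(-1) = 0.375, so 5x^(-1) = 1 − 0.375 = 0.625, i.e. x^(-1) = 0.125.
Hence x = 1/0.125 = 8.
Check: U(8, 8) = 1.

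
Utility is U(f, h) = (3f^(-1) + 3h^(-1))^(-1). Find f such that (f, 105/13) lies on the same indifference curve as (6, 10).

U depends on (f, h) only through S = 3f^(-1) + 3h^(-1), so equal utility means equal S. At (6, 10): S = 0.8.
With h = 105/13: 3·(105/13)^(-1) = 13/35, so 3f^(-1) = 0.8 − 13/35 = 3/7, i.e. f^(-1) = 1/7.
Hence f = 1/(1/7) = 7.
Check: U(7, 105/13) = 1.25.

f = 7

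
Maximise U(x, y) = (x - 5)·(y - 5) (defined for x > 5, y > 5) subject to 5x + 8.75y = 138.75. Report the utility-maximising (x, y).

x* = 12, y* = 9

MU_x = (y−5), MU_y = (x−5).
MRS = (y−5)/(x−5).
Tangency: set MRS = p_x/p_y = 5/8.75 = 4/7.
So (y − 5)/(x − 5) = 4/7, i.e. (y − 5) = (4/7)·(x − 5).
Rewrite the budget in excess-of-subsistence terms: 5·(x − 5) + 8.75·(y − 5) = 138.75 − 5·5 − 8.75·5 = 70.
Substituting, 10·(x − 5) = 70, so x − 5 = 7 and x* = 12.
Then y − 5 = (4/7)·7 = 4, so y* = 9.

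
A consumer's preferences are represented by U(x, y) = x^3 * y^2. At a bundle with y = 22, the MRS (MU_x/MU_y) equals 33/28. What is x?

MU_x = 3·x^2·y^2 and MU_y = 2·x^3·y.
MRS = MU_x/MU_y = (3/2)·y/x.
Substitute y = 22: MRS = 33/x. Setting 33/x = 33/28 gives x = 33/(33/28) = 28.

x = 28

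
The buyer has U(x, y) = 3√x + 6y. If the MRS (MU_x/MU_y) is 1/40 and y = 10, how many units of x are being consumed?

MU_x = 3/(2√x), MU_y = 6.
MRS = 3/(2√x) ÷ 6.
MRS depends only on x: 0.25/√x = 1/40 ⇒ √x = 0.25/(1/40) = 10 ⇒ x = 100.

x = 100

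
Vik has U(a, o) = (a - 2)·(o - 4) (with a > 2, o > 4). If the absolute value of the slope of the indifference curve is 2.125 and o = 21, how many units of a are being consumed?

MU_a = (o−4), MU_o = (a−2).
MRS = (o−4)/(a−2).
Substitute o = 21: MRS = 17/(a − 2). Setting this equal to 2.125 gives a − 2 = 17/2.125 = 8, so a = 10.

a = 10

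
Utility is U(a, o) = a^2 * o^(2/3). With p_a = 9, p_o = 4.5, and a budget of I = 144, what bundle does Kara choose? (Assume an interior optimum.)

MU_a = 2·a·o^(2/3) and MU_o = 2/3·a^2·o^(-1/3).
MRS = MU_a/MU_o = (3)·o/a.
Tangency: set MRS = p_a/p_o = 9/4.5 = 2.
So (3)·o/a = 2, i.e. o = (2/3)·a.
Substitute into the budget 9·a + 4.5·o = 144: 12·a = 144, so a* = 12.
Then o* = (2/3)·12 = 8.

a* = 12, o* = 8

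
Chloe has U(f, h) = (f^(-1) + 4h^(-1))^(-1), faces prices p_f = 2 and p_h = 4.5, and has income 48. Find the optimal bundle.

f* = 6, h* = 8

For CES with ρ = -1, MRS = (1/4)·(h/f)^2.
Tangency: set MRS = p_f/p_h = 2/4.5 = 4/9.
So (h/f)^2 = 16/9; taking the square root, h/f = 4/3, i.e. h = (4/3)·f.
Substitute into the budget 2·f + 4.5·h = 48: 8·f = 48, so f* = 6 and h* = (4/3)·6 = 8.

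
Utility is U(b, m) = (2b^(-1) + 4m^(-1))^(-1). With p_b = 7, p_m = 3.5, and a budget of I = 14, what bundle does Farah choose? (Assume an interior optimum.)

b* = 1, m* = 2

For CES with ρ = -1, MRS = (2/4)·(m/b)^2.
Tangency: set MRS = p_b/p_m = 7/3.5 = 2.
So (m/b)^2 = 4; taking the square root, m/b = 2, i.e. m = 2·b.
Substitute into the budget 7·b + 3.5·m = 14: 14·b = 14, so b* = 1 and m* = 2·1 = 2.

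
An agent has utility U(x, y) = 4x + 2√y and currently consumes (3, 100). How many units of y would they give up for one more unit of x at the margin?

MU_x = 4, MU_y = 2/(2√y).
MRS = 4 ÷ (2/(2√y)).
At (3, 100): MRS = 40.
That is, one extra unit of x is worth 40 units of y at the margin.

MRS = 40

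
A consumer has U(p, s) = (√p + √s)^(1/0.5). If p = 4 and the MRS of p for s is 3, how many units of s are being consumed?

For CES with ρ = 0.5, MRS = √(s/p).
Setting √(s/4) = 3 gives s/4 = 9 and s = 36.

s = 36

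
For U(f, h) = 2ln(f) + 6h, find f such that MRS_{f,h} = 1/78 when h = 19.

MU_f = 2/f, MU_h = 6.
MRS = 2/f ÷ 6.
MRS depends only on f: (1/3)/f = 1/78 ⇒ f = (1/3)/(1/78) = 26.

f = 26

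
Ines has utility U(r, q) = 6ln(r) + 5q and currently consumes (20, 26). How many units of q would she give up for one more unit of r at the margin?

MRS = 3/50

MU_r = 6/r, MU_q = 5.
MRS = 6/r ÷ 5.
At (20, 26): MRS = 3/50.
The indifference curve has slope −3/50 at this bundle.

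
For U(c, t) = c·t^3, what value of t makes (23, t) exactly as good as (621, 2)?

U(621, 2) = 4968.
Set U(23, t) = 4968 and solve.
With c = 23: t^3 = 4968/23 = 216; taking the cube root, t = 6.
Check: U(23, 6) = 4968.

t = 6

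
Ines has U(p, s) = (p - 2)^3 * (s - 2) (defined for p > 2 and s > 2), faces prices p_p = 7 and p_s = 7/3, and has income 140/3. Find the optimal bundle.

MU_p = 3·(p−2)^2·(s−2), MU_s = (p−2)^3.
MRS = (3/1)·(s−2)/(p−2).
Tangency: set MRS = p_p/p_s = 7/(7/3) = 3.
So (3/1)·(s − 2)/(p − 2) = 3, i.e. (s − 2) = (p − 2).
Rewrite the budget in excess-of-subsistence terms: 7·(p − 2) + (7/3)·(s − 2) = 140/3 − 7·2 − (7/3)·2 = 28.
Substituting, (28/3)·(p − 2) = 28, so p − 2 = 3 and p* = 5.
Then s − 2 = 3, so s* = 5.

p* = 5, s* = 5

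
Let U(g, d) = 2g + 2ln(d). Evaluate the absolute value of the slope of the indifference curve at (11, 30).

MRS = 30

MU_g = 2, MU_d = 2/d.
MRS = 2 ÷ (2/d).
At (11, 30): MRS = 30.
That is, one extra unit of g is worth 30 units of d at the margin.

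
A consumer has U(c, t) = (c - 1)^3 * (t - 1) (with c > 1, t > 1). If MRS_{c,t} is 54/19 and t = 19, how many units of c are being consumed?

MU_c = 3·(c−1)^2·(t−1), MU_t = (c−1)^3.
MRS = (3/1)·(t−1)/(c−1).
Substitute t = 19: MRS = 54/(c − 1). Setting this equal to 54/19 gives c − 1 = 54/(54/19) = 19, so c = 20.

c = 20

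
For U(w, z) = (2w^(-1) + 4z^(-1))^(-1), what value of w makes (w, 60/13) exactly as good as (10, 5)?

w = 15

U depends on (w, z) only through S = 2w^(-1) + 4z^(-1), so equal utility means equal S. At (10, 5): S = 1.
With z = 60/13: 4·(60/13)^(-1) = 13/15, so 2w^(-1) = 1 − 13/15 = 2/15, i.e. w^(-1) = 1/15.
Hence w = 1/(1/15) = 15.
Check: U(15, 60/13) = 1.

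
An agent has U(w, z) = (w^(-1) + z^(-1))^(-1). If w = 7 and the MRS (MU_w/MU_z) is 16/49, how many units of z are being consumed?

z = 4

For CES with ρ = -1, MRS = (z/w)^2.
Setting (z/7)^2 = 16/49 gives z/7 = 4/7 and z = 4.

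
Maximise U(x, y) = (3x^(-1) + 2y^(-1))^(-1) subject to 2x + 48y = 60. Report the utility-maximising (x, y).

x* = 6, y* = 1

For CES with ρ = -1, MRS = (3/2)·(y/x)^2.
Tangency: set MRS = p_x/p_y = 2/48 = 1/24.
So (y/x)^2 = 1/36; taking the square root, y/x = 1/6, i.e. y = (1/6)·x.
Substitute into the budget 2·x + 48·y = 60: 10·x = 60, so x* = 6 and y* = (1/6)·6 = 1.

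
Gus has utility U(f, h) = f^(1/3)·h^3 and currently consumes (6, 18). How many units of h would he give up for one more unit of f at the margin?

MRS = 1/3

MU_f = 1/3·f^(-2/3)·h^3 and MU_h = 3·f^(1/3)·h^2.
MRS = MU_f/MU_h = (1/9)·h/f.
At (6, 18): MRS = 1/3.
The indifference curve has slope −1/3 at this bundle.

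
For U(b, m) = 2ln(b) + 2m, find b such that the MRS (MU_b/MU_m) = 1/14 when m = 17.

b = 14

MU_b = 2/b, MU_m = 2.
MRS = 2/b ÷ 2.
MRS depends only on b: 1/b = 1/14 ⇒ b = 1/(1/14) = 14.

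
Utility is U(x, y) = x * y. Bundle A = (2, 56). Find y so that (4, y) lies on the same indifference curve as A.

y = 28

U(2, 56) = 112.
Set U(4, y) = 112 and solve.
With x = 4: y = 112/4 = 28.
Check: U(4, 28) = 112.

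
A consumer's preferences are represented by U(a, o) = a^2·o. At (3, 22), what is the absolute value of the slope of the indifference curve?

MU_a = 2·a·o and MU_o = a^2.
MRS = MU_a/MU_o = (2/1)·o/a.
At (3, 22): MRS = 44/3.
That is, one extra unit of a is worth 44/3 units of o at the margin.

MRS = 44/3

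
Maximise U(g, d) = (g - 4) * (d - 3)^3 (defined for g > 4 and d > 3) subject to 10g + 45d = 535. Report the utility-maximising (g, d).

g* = 13, d* = 9

MU_g = (d−3)^3, MU_d = 3·(g−4)·(d−3)^2.
MRS = (1/3)·(d−3)/(g−4).
Tangency: set MRS = p_g/p_d = 10/45 = 2/9.
So (1/3)·(d − 3)/(g − 4) = 2/9, i.e. (d − 3) = (2/3)·(g − 4).
Rewrite the budget in excess-of-subsistence terms: 10·(g − 4) + 45·(d − 3) = 535 − 10·4 − 45·3 = 360.
Substituting, 40·(g − 4) = 360, so g − 4 = 9 and g* = 13.
Then d − 3 = (2/3)·9 = 6, so d* = 9.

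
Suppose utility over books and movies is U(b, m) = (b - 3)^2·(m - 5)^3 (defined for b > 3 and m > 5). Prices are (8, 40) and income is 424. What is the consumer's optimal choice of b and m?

MU_b = 2·(b−3)·(m−5)^3, MU_m = 3·(b−3)^2·(m−5)^2.
MRS = (2/3)·(m−5)/(b−3).
Tangency: set MRS = p_b/p_m = 8/40 = 0.2.
So (2/3)·(m − 5)/(b − 3) = 0.2, i.e. (m − 5) = 0.3·(b − 3).
Rewrite the budget in excess-of-subsistence terms: 8·(b − 3) + 40·(m − 5) = 424 − 8·3 − 40·5 = 200.
Substituting, 20·(b − 3) = 200, so b − 3 = 10 and b* = 13.
Then m − 5 = 0.3·10 = 3, so m* = 8.

b* = 13, m* = 8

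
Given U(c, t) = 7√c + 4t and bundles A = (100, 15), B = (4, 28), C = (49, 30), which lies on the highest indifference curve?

Evaluate utility at each bundle:
U(A) = 130.000.
U(B) = 126.000.
U(C) = 169.000.
Highest utility is C, so C ≻ A ≻ B.

Bundle C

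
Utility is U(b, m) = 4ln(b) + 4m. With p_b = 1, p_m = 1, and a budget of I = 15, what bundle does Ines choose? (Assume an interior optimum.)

MU_b = 4/b, MU_m = 4.
MRS = 4/b ÷ 4.
Tangency: set MRS = p_b/p_m = 1/1 = 1.
MRS depends only on b: 1/b = 1 ⇒ b* = 1/1 = 1.
From the budget, 1·m = 15 − 1·1 = 14, so m* = 14.

b* = 1, m* = 14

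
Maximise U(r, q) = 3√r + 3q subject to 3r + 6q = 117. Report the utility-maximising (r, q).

r* = 1, q* = 19

MU_r = 3/(2√r), MU_q = 3.
MRS = 3/(2√r) ÷ 3.
Tangency: set MRS = p_r/p_q = 3/6 = 0.5.
MRS depends only on r: 0.5/√r = 0.5 ⇒ √r = 0.5/0.5 = 1 ⇒ r* = 1.
From the budget, 6·q = 117 − 3·1 = 114, so q* = 19.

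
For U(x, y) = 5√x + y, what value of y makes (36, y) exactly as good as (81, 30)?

y = 45

U(81, 30) = 75.
Set U(36, y) = 75 and solve.
With x = 36: √36 = 6, so y = 75 − 5·6 = 45.
Check: U(36, 45) = 75.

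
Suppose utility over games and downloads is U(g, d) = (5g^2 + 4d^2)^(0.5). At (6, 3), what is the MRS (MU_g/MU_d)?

MRS = 2.5

For CES with ρ = 2, MRS = (5/4)·(d/g)^(-1).
At (6, 3): MRS = 2.5.
So at (6, 3) the consumer would give up 2.5 units of d for one more unit of g.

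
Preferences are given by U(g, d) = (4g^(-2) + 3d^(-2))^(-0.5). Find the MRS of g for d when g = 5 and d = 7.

For CES with ρ = -2, MRS = (4/3)·(d/g)^3.
At (5, 7): MRS = 1372/375.
So at (5, 7) the consumer would give up 1372/375 units of d for one more unit of g.

MRS = 1372/375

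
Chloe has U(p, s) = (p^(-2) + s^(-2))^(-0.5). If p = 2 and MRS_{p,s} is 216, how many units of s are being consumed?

s = 12

For CES with ρ = -2, MRS = (s/p)^3.
Setting (s/2)^3 = 216 gives s/2 = 6 and s = 12.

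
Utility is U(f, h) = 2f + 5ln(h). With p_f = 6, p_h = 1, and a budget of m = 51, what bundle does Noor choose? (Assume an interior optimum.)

MU_f = 2, MU_h = 5/h.
MRS = 2 ÷ (5/h).
Tangency: set MRS = p_f/p_h = 6/1 = 6.
MRS depends only on h: 0.4·h = 6 ⇒ h* = 6/0.4 = 15.
From the budget, 6·f = 51 − 1·15 = 36, so f* = 6.

f* = 6, h* = 15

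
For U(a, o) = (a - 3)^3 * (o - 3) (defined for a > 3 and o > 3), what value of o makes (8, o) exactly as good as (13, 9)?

U(13, 9) = 6000.
Set U(8, o) = 6000 and solve.
With a = 8: (8 − 3)^3 = 125, so (o − 3) = 6000/125 = 48.
So o = 3 + 48 = 51.
Check: U(8, 51) = 6000.

o = 51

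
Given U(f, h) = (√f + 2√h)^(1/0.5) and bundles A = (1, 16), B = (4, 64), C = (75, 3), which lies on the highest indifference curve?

Evaluate utility at each bundle:
U(A) = 81.000.
U(B) = 324.000.
U(C) = 147.000.
Highest utility is B, so B ≻ C ≻ A.

Bundle B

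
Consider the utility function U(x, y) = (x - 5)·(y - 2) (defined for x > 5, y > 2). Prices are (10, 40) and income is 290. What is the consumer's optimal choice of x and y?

MU_x = (y−2), MU_y = (x−5).
MRS = (y−2)/(x−5).
Tangency: set MRS = p_x/p_y = 10/40 = 0.25.
So (y − 2)/(x − 5) = 0.25, i.e. (y − 2) = 0.25·(x − 5).
Rewrite the budget in excess-of-subsistence terms: 10·(x − 5) + 40·(y − 2) = 290 − 10·5 − 40·2 = 160.
Substituting, 20·(x − 5) = 160, so x − 5 = 8 and x* = 13.
Then y − 2 = 0.25·8 = 2, so y* = 4.

x* = 13, y* = 4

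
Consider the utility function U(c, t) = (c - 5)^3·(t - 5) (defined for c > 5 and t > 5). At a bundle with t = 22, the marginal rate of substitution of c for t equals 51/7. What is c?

MU_c = 3·(c−5)^2·(t−5), MU_t = (c−5)^3.
MRS = (3/1)·(t−5)/(c−5).
Substitute t = 22: MRS = 51/(c − 5). Setting this equal to 51/7 gives c − 5 = 51/(51/7) = 7, so c = 12.

c = 12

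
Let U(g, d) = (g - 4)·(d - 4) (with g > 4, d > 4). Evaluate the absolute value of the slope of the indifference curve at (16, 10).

MU_g = (d−4), MU_d = (g−4).
MRS = (d−4)/(g−4).
At (16, 10): MRS = 0.5.
That is, one extra unit of g is worth 0.5 units of d at the margin.

MRS = 0.5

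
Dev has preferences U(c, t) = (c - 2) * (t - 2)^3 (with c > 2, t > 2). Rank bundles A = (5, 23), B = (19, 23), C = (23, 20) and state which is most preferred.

Bundle B

Evaluate utility at each bundle:
U(A) = 27783.
U(B) = 157437.
U(C) = 122472.
Highest utility is B, so B ≻ C ≻ A.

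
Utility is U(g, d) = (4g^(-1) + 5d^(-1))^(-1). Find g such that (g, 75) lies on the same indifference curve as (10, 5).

g = 3

U depends on (g, d) only through S = 4g^(-1) + 5d^(-1), so equal utility means equal S. At (10, 5): S = 1.4.
With d = 75: 5·75^(-1) = 1/15, so 4g^(-1) = 1.4 − 1/15 = 4/3, i.e. g^(-1) = 1/3.
Hence g = 1/(1/3) = 3.
Check: U(3, 75) = 0.7143.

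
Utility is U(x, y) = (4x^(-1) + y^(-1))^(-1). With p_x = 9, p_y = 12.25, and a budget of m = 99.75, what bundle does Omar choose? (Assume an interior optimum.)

x* = 7, y* = 3

For CES with ρ = -1, MRS = (4/1)·(y/x)^2.
Tangency: set MRS = p_x/p_y = 9/12.25 = 36/49.
So (y/x)^2 = 9/49; taking the square root, y/x = 3/7, i.e. y = (3/7)·x.
Substitute into the budget 9·x + 12.25·y = 99.75: 14.25·x = 99.75, so x* = 7 and y* = (3/7)·7 = 3.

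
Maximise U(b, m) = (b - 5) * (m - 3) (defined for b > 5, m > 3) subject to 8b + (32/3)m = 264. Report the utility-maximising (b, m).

MU_b = (m−3), MU_m = (b−5).
MRS = (m−3)/(b−5).
Tangency: set MRS = p_b/p_m = 8/(32/3) = 0.75.
So (m − 3)/(b − 5) = 0.75, i.e. (m − 3) = 0.75·(b − 5).
Rewrite the budget in excess-of-subsistence terms: 8·(b − 5) + (32/3)·(m − 3) = 264 − 8·5 − (32/3)·3 = 192.
Substituting, 16·(b − 5) = 192, so b − 5 = 12 and b* = 17.
Then m − 3 = 0.75·12 = 9, so m* = 12.

b* = 17, m* = 12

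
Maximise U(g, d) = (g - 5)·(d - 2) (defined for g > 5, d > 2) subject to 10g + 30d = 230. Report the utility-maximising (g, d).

g* = 11, d* = 4

MU_g = (d−2), MU_d = (g−5).
MRS = (d−2)/(g−5).
Tangency: set MRS = p_g/p_d = 10/30 = 1/3.
So (d − 2)/(g − 5) = 1/3, i.e. (d − 2) = (1/3)·(g − 5).
Rewrite the budget in excess-of-subsistence terms: 10·(g − 5) + 30·(d − 2) = 230 − 10·5 − 30·2 = 120.
Substituting, 20·(g − 5) = 120, so g − 5 = 6 and g* = 11.
Then d − 2 = (1/3)·6 = 2, so d* = 4.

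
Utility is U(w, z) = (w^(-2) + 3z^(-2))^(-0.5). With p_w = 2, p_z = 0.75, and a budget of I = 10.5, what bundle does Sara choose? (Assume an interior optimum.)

w* = 3, z* = 6

For CES with ρ = -2, MRS = (1/3)·(z/w)^3.
Tangency: set MRS = p_w/p_z = 2/0.75 = 8/3.
So (z/w)^3 = 8; taking the cube root, z/w = 2, i.e. z = 2·w.
Substitute into the budget 2·w + 0.75·z = 10.5: 3.5·w = 10.5, so w* = 3 and z* = 2·3 = 6.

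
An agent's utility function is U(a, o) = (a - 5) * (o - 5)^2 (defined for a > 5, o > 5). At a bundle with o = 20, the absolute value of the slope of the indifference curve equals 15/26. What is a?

MU_a = (o−5)^2, MU_o = 2·(a−5)·(o−5).
MRS = (1/2)·(o−5)/(a−5).
Substitute o = 20: MRS = 7.5/(a − 5). Setting this equal to 15/26 gives a − 5 = 7.5/(15/26) = 13, so a = 18.

a = 18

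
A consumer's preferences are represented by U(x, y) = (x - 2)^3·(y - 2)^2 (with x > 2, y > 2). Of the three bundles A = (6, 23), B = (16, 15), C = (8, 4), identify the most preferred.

Bundle B

Evaluate utility at each bundle:
U(A) = 28224.
U(B) = 463736.
U(C) = 864.
Highest utility is B, so B ≻ A ≻ C.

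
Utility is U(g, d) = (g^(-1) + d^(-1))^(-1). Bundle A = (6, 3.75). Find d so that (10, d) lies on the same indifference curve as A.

U depends on (g, d) only through S = g^(-1) + d^(-1), so equal utility means equal S. At (6, 3.75): S = 13/30.
With g = 10: 10^(-1) = 0.1, so d^(-1) = 13/30 − 0.1 = 1/3.
Hence d = 1/(1/3) = 3.
Check: U(10, 3) = 2.3077.

d = 3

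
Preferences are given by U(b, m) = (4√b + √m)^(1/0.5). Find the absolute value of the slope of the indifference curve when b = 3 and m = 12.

For CES with ρ = 0.5, MRS = (4/1)·√(m/b).
At (3, 12): MRS = 8.
So at (3, 12) the consumer would give up 8 units of m for one more unit of b.

MRS = 8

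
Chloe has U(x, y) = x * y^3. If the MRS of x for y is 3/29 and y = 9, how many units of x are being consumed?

x = 29

MU_x = y^3 and MU_y = 3·x·y^2.
MRS = MU_x/MU_y = (1/3)·y/x.
Substitute y = 9: MRS = 3/x. Setting 3/x = 3/29 gives x = 3/(3/29) = 29.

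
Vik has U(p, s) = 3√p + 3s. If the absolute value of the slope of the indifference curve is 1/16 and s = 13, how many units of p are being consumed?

p = 64

MU_p = 3/(2√p), MU_s = 3.
MRS = 3/(2√p) ÷ 3.
MRS depends only on p: 0.5/√p = 1/16 ⇒ √p = 0.5/(1/16) = 8 ⇒ p = 64.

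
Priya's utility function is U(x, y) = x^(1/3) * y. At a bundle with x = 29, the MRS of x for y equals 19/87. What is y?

y = 19

MU_x = 1/3·x^(-2/3)·y and MU_y = x^(1/3).
MRS = MU_x/MU_y = (1/3)·y/x.
Substitute x = 29: MRS = y/87. Setting y/87 = 19/87 gives y = (19/87)·87 = 19.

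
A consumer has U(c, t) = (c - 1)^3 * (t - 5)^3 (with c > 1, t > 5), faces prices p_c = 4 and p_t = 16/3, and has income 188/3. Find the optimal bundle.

MU_c = 3·(c−1)^2·(t−5)^3, MU_t = 3·(c−1)^3·(t−5)^2.
MRS = (t−5)/(c−1).
Tangency: set MRS = p_c/p_t = 4/(16/3) = 0.75.
So (t − 5)/(c − 1) = 0.75, i.e. (t − 5) = 0.75·(c − 1).
Rewrite the budget in excess-of-subsistence terms: 4·(c − 1) + (16/3)·(t − 5) = 188/3 − 4·1 − (16/3)·5 = 32.
Substituting, 8·(c − 1) = 32, so c − 1 = 4 and c* = 5.
Then t − 5 = 0.75·4 = 3, so t* = 8.

c* = 5, t* = 8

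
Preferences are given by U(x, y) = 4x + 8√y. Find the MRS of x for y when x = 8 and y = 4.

MU_x = 4, MU_y = 8/(2√y).
MRS = 4 ÷ (8/(2√y)).
At (8, 4): MRS = 2.
That is, one extra unit of x is worth 2 units of y at the margin.

MRS = 2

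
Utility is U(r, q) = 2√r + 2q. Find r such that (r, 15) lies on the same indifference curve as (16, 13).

r = 4

U(16, 13) = 34.
Set U(r, 15) = 34 and solve.
With q = 15: 2√r = 34 − 2·15 = 4, so √r = 2 and r = 4.
Check: U(4, 15) = 34.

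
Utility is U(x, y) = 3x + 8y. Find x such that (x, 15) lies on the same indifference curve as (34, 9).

U(34, 9) = 174.
Set U(x, 15) = 174 and solve.
3x + 8·15 = 174 ⇒ 3x = 54 ⇒ x = 18.
Check: U(18, 15) = 174.

x = 18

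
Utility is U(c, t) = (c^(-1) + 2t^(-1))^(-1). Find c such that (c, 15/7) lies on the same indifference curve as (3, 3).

U depends on (c, t) only through S = c^(-1) + 2t^(-1), so equal utility means equal S. At (3, 3): S = 1.
With t = 15/7: 2·(15/7)^(-1) = 14/15, so c^(-1) = 1 − 14/15 = 1/15.
Hence c = 1/(1/15) = 15.
Check: U(15, 15/7) = 1.

c = 15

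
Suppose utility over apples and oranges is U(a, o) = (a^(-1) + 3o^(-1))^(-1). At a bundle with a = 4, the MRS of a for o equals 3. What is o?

o = 12

For CES with ρ = -1, MRS = (1/3)·(o/a)^2.
Setting (1/3)·(o/4)^2 = 3 gives (o/4)^2 = 9, so o/4 = 3 and o = 12.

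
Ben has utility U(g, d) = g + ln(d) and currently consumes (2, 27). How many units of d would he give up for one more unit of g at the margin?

MU_g = 1, MU_d = 1/d.
MRS = 1 ÷ (1/d).
At (2, 27): MRS = 27.
That is, one extra unit of g is worth 27 units of d at the margin.

MRS = 27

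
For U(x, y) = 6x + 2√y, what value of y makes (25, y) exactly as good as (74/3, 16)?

y = 9

U(74/3, 16) = 156.
Set U(25, y) = 156 and solve.
With x = 25: 2√y = 156 − 6·25 = 6, so √y = 3 and y = 9.
Check: U(25, 9) = 156.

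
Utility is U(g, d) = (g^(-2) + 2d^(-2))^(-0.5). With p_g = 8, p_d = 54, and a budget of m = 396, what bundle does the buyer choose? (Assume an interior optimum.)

g* = 9, d* = 6

For CES with ρ = -2, MRS = (1/2)·(d/g)^3.
Tangency: set MRS = p_g/p_d = 8/54 = 4/27.
So (d/g)^3 = 8/27; taking the cube root, d/g = 2/3, i.e. d = (2/3)·g.
Substitute into the budget 8·g + 54·d = 396: 44·g = 396, so g* = 9 and d* = (2/3)·9 = 6.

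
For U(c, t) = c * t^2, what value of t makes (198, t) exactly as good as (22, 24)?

t = 8

U(22, 24) = 12672.
Set U(198, t) = 12672 and solve.
With c = 198: t^2 = 12672/198 = 64; taking the square root, t = 8.
Check: U(198, 8) = 12672.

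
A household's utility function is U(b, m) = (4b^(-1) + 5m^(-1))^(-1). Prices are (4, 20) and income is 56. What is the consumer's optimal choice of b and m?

For CES with ρ = -1, MRS = (4/5)·(m/b)^2.
Tangency: set MRS = p_b/p_m = 4/20 = 0.2.
So (m/b)^2 = 0.25; taking the square root, m/b = 0.5, i.e. m = 0.5·b.
Substitute into the budget 4·b + 20·m = 56: 14·b = 56, so b* = 4 and m* = 0.5·4 = 2.

b* = 4, m* = 2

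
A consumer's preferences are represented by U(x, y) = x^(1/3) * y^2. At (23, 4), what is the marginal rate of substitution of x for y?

MRS = 2/69

MU_x = 1/3·x^(-2/3)·y^2 and MU_y = 2·x^(1/3)·y.
MRS = MU_x/MU_y = (1/6)·y/x.
At (23, 4): MRS = 2/69.
That is, one extra unit of x is worth 2/69 units of y at the margin.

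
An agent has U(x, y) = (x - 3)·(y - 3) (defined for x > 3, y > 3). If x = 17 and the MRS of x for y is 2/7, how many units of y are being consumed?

y = 7

MU_x = (y−3), MU_y = (x−3).
MRS = (y−3)/(x−3).
Substitute x = 17: MRS = (y − 3)/14. Setting this equal to 2/7 gives y − 3 = (2/7)·14 = 4, so y = 7.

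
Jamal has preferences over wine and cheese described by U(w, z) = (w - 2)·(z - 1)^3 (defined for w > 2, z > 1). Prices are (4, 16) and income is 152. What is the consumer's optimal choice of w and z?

w* = 10, z* = 7

MU_w = (z−1)^3, MU_z = 3·(w−2)·(z−1)^2.
MRS = (1/3)·(z−1)/(w−2).
Tangency: set MRS = p_w/p_z = 4/16 = 0.25.
So (1/3)·(z − 1)/(w − 2) = 0.25, i.e. (z − 1) = 0.75·(w − 2).
Rewrite the budget in excess-of-subsistence terms: 4·(w − 2) + 16·(z − 1) = 152 − 4·2 − 16·1 = 128.
Substituting, 16·(w − 2) = 128, so w − 2 = 8 and w* = 10.
Then z − 1 = 0.75·8 = 6, so z* = 7.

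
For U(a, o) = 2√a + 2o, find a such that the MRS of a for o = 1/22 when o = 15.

MU_a = 2/(2√a), MU_o = 2.
MRS = 2/(2√a) ÷ 2.
MRS depends only on a: 0.5/√a = 1/22 ⇒ √a = 0.5/(1/22) = 11 ⇒ a = 121.

a = 121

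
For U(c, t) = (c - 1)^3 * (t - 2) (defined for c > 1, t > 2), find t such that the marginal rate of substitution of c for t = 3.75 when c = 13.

MU_c = 3·(c−1)^2·(t−2), MU_t = (c−1)^3.
MRS = (3/1)·(t−2)/(c−1).
Substitute c = 13: MRS = (t − 2)/4. Setting this equal to 3.75 gives t − 2 = 3.75·4 = 15, so t = 17.

t = 17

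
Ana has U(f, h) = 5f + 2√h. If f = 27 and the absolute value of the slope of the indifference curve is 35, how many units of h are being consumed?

h = 49

MU_f = 5, MU_h = 2/(2√h).
MRS = 5 ÷ (2/(2√h)).
MRS depends only on h: 5·√h = 35 ⇒ √h = 35/5 = 7 ⇒ h = 49.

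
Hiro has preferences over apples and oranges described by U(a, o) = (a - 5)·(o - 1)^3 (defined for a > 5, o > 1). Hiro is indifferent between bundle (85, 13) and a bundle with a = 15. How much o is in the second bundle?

U(85, 13) = 138240.
Set U(15, o) = 138240 and solve.
With a = 15: (15 − 5) = 10, so (o − 1)^3 = 138240/10 = 13824.
Taking the cube root (with o > 1): o − 1 = 24, so o = 25.
Check: U(15, 25) = 138240.

o = 25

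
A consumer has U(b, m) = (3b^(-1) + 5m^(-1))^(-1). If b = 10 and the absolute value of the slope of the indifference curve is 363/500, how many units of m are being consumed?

For CES with ρ = -1, MRS = (3/5)·(m/b)^2.
Setting (3/5)·(m/10)^2 = 363/500 gives (m/10)^2 = 121/100, so m/10 = 1.1 and m = 11.

m = 11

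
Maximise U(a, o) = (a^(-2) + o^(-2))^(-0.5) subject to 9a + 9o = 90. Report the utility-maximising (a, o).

For CES with ρ = -2, MRS = (o/a)^3.
Tangency: set MRS = p_a/p_o = 9/9 = 1.
So (o/a)^3 = 1; taking the cube root, o/a = 1, i.e. o = a.
Substitute into the budget 9·a + 9·o = 90: 18·a = 90, so a* = 5 and o* = 5.

a* = 5, o* = 5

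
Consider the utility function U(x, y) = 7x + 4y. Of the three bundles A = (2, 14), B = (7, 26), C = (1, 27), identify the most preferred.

Evaluate utility at each bundle:
U(A) = 70.
U(B) = 153.
U(C) = 115.
Highest utility is B, so B ≻ C ≻ A.

Bundle B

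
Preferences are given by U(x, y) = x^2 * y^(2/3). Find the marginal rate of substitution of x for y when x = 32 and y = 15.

MRS = 45/32

MU_x = 2·x·y^(2/3) and MU_y = 2/3·x^2·y^(-1/3).
MRS = MU_x/MU_y = (3)·y/x.
At (32, 15): MRS = 45/32.
That is, one extra unit of x is worth 45/32 units of y at the margin.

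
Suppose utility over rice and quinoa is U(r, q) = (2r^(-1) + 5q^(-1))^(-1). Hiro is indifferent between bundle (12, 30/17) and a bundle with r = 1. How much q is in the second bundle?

U depends on (r, q) only through S = 2r^(-1) + 5q^(-1), so equal utility means equal S. At (12, 30/17): S = 3.
With r = 1: 2·1^(-1) = 2, so 5q^(-1) = 3 − 2 = 1, i.e. q^(-1) = 0.2.
Hence q = 1/0.2 = 5.
Check: U(1, 5) = 0.3333.

q = 5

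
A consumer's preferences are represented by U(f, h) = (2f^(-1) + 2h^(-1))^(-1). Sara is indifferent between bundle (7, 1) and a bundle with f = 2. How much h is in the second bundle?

h = 14/9

U depends on (f, h) only through S = 2f^(-1) + 2h^(-1), so equal utility means equal S. At (7, 1): S = 16/7.
With f = 2: 2·2^(-1) = 1, so 2h^(-1) = 16/7 − 1 = 9/7, i.e. h^(-1) = 9/14.
Hence h = 1/(9/14) = 14/9.
Check: U(2, 14/9) = 0.4375.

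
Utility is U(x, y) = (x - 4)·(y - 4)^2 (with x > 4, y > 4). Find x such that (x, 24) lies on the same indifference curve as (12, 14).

U(12, 14) = 800.
Set U(x, 24) = 800 and solve.
With y = 24: (24 − 4)^2 = 400, so (x − 4) = 800/400 = 2.
So x = 4 + 2 = 6.
Check: U(6, 24) = 800.

x = 6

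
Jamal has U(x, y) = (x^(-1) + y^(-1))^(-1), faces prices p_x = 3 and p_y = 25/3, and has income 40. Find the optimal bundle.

For CES with ρ = -1, MRS = (y/x)^2.
Tangency: set MRS = p_x/p_y = 3/(25/3) = 9/25.
So (y/x)^2 = 9/25; taking the square root, y/x = 0.6, i.e. y = 0.6·x.
Substitute into the budget 3·x + (25/3)·y = 40: 8·x = 40, so x* = 5 and y* = 0.6·5 = 3.

x* = 5, y* = 3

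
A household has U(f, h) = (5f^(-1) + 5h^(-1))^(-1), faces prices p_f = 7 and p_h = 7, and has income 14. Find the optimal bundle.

For CES with ρ = -1, MRS = (h/f)^2.
Tangency: set MRS = p_f/p_h = 7/7 = 1.
So (h/f)^2 = 1; taking the square root, h/f = 1, i.e. h = f.
Substitute into the budget 7·f + 7·h = 14: 14·f = 14, so f* = 1 and h* = 1.

f* = 1, h* = 1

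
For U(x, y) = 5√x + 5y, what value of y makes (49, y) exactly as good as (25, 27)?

U(25, 27) = 160.
Set U(49, y) = 160 and solve.
With x = 49: √49 = 7, so 5y = 160 − 5·7 = 125 and y = 25.
Check: U(49, 25) = 160.

y = 25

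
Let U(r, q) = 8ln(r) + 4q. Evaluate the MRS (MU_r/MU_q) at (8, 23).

MU_r = 8/r, MU_q = 4.
MRS = 8/r ÷ 4.
At (8, 23): MRS = 0.25.
So at (8, 23) the consumer would give up 0.25 units of q for one more unit of r.

MRS = 0.25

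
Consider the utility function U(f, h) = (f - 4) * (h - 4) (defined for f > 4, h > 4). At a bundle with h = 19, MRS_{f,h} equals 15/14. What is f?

f = 18

MU_f = (h−4), MU_h = (f−4).
MRS = (h−4)/(f−4).
Substitute h = 19: MRS = 15/(f − 4). Setting this equal to 15/14 gives f − 4 = 15/(15/14) = 14, so f = 18.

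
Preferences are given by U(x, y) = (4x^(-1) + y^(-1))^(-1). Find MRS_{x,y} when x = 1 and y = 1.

MRS = 4

For CES with ρ = -1, MRS = (4/1)·(y/x)^2.
At (1, 1): MRS = 4.
So at (1, 1) the consumer would give up 4 units of y for one more unit of x.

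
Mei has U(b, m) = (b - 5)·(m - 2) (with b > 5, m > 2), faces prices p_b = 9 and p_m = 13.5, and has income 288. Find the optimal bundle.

b* = 17, m* = 10

MU_b = (m−2), MU_m = (b−5).
MRS = (m−2)/(b−5).
Tangency: set MRS = p_b/p_m = 9/13.5 = 2/3.
So (m − 2)/(b − 5) = 2/3, i.e. (m − 2) = (2/3)·(b − 5).
Rewrite the budget in excess-of-subsistence terms: 9·(b − 5) + 13.5·(m − 2) = 288 − 9·5 − 13.5·2 = 216.
Substituting, 18·(b − 5) = 216, so b − 5 = 12 and b* = 17.
Then m − 2 = (2/3)·12 = 8, so m* = 10.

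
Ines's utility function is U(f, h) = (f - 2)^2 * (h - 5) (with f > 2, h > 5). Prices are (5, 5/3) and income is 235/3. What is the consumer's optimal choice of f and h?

MU_f = 2·(f−2)·(h−5), MU_h = (f−2)^2.
MRS = (2/1)·(h−5)/(f−2).
Tangency: set MRS = p_f/p_h = 5/(5/3) = 3.
So (2/1)·(h − 5)/(f − 2) = 3, i.e. (h − 5) = 1.5·(f − 2).
Rewrite the budget in excess-of-subsistence terms: 5·(f − 2) + (5/3)·(h − 5) = 235/3 − 5·2 − (5/3)·5 = 60.
Substituting, 7.5·(f − 2) = 60, so f − 2 = 8 and f* = 10.
Then h − 5 = 1.5·8 = 12, so h* = 17.

f* = 10, h* = 17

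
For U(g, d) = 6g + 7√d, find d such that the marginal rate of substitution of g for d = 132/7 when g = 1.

MU_g = 6, MU_d = 7/(2√d).
MRS = 6 ÷ (7/(2√d)).
MRS depends only on d: (12/7)·√d = 132/7 ⇒ √d = (132/7)/(12/7) = 11 ⇒ d = 121.

d = 121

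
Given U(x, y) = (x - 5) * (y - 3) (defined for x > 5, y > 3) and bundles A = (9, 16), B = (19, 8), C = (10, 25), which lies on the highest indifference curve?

Evaluate utility at each bundle:
U(A) = 52.
U(B) = 70.
U(C) = 110.
Highest utility is C, so C ≻ B ≻ A.

Bundle C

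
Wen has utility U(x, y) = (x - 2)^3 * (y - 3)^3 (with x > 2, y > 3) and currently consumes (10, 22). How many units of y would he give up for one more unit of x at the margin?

MU_x = 3·(x−2)^2·(y−3)^3, MU_y = 3·(x−2)^3·(y−3)^2.
MRS = (y−3)/(x−2).
At (10, 22): MRS = 2.375.
That is, one extra unit of x is worth 2.375 units of y at the margin.

MRS = 2.375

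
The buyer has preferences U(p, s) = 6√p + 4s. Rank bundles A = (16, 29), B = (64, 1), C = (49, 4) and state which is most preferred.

Bundle A

Evaluate utility at each bundle:
U(A) = 140.000.
U(B) = 52.000.
U(C) = 58.000.
Highest utility is A, so A ≻ C ≻ B.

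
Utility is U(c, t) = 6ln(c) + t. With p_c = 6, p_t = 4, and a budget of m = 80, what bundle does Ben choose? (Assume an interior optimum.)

c* = 4, t* = 14

MU_c = 6/c, MU_t = 1.
MRS = 6/c ÷ 1.
Tangency: set MRS = p_c/p_t = 6/4 = 1.5.
MRS depends only on c: 6/c = 1.5 ⇒ c* = 6/1.5 = 4.
From the budget, 4·t = 80 − 6·4 = 56, so t* = 14.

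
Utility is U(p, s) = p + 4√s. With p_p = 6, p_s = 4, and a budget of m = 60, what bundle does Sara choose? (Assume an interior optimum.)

p* = 4, s* = 9

MU_p = 1, MU_s = 4/(2√s).
MRS = 1 ÷ (4/(2√s)).
Tangency: set MRS = p_p/p_s = 6/4 = 1.5.
MRS depends only on s: 0.5·√s = 1.5 ⇒ √s = 1.5/0.5 = 3 ⇒ s* = 9.
From the budget, 6·p = 60 − 4·9 = 24, so p* = 4.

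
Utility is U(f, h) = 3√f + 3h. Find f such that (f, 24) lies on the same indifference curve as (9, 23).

f = 4

U(9, 23) = 78.
Set U(f, 24) = 78 and solve.
With h = 24: 3√f = 78 − 3·24 = 6, so √f = 2 and f = 4.
Check: U(4, 24) = 78.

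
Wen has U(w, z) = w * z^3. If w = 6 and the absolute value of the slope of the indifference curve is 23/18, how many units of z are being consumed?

MU_w = z^3 and MU_z = 3·w·z^2.
MRS = MU_w/MU_z = (1/3)·z/w.
Substitute w = 6: MRS = z/18. Setting z/18 = 23/18 gives z = (23/18)·18 = 23.

z = 23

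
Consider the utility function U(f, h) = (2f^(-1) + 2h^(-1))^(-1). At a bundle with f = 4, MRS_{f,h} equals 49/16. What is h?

For CES with ρ = -1, MRS = (h/f)^2.
Setting (h/4)^2 = 49/16 gives h/4 = 1.75 and h = 7.

h = 7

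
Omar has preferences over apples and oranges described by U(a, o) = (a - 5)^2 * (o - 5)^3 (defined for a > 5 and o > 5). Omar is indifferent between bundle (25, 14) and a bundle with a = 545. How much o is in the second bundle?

o = 6

U(25, 14) = 291600.
Set U(545, o) = 291600 and solve.
With a = 545: (545 − 5)^2 = 291600, so (o − 5)^3 = 291600/291600 = 1.
Taking the cube root (with o > 5): o − 5 = 1, so o = 6.
Check: U(545, 6) = 291600.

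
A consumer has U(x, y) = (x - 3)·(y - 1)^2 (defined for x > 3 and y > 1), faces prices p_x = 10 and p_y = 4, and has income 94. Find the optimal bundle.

x* = 5, y* = 11

MU_x = (y−1)^2, MU_y = 2·(x−3)·(y−1).
MRS = (1/2)·(y−1)/(x−3).
Tangency: set MRS = p_x/p_y = 10/4 = 2.5.
So (1/2)·(y − 1)/(x − 3) = 2.5, i.e. (y − 1) = 5·(x − 3).
Rewrite the budget in excess-of-subsistence terms: 10·(x − 3) + 4·(y − 1) = 94 − 10·3 − 4·1 = 60.
Substituting, 30·(x − 3) = 60, so x − 3 = 2 and x* = 5.
Then y − 1 = 5·2 = 10, so y* = 11.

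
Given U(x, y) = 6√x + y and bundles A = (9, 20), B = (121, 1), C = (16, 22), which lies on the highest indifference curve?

Evaluate utility at each bundle:
U(A) = 38.000.
U(B) = 67.000.
U(C) = 46.000.
Highest utility is B, so B ≻ C ≻ A.

Bundle B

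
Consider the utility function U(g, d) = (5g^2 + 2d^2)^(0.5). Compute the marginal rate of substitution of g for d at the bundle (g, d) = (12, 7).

For CES with ρ = 2, MRS = (5/2)·(d/g)^(-1).
At (12, 7): MRS = 30/7.
So at (12, 7) the consumer would give up 30/7 units of d for one more unit of g.

MRS = 30/7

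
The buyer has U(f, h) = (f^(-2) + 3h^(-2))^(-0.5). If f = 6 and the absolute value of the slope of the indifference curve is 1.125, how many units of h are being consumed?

h = 9

For CES with ρ = -2, MRS = (1/3)·(h/f)^3.
Setting (1/3)·(h/6)^3 = 1.125 gives (h/6)^3 = 3.375, so h/6 = 1.5 and h = 9.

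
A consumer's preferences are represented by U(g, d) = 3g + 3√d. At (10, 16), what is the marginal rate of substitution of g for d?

MRS = 8

MU_g = 3, MU_d = 3/(2√d).
MRS = 3 ÷ (3/(2√d)).
At (10, 16): MRS = 8.
That is, one extra unit of g is worth 8 units of d at the margin.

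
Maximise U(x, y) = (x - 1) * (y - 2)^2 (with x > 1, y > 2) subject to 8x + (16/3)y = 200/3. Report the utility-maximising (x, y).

x* = 3, y* = 8

MU_x = (y−2)^2, MU_y = 2·(x−1)·(y−2).
MRS = (1/2)·(y−2)/(x−1).
Tangency: set MRS = p_x/p_y = 8/(16/3) = 1.5.
So (1/2)·(y − 2)/(x − 1) = 1.5, i.e. (y − 2) = 3·(x − 1).
Rewrite the budget in excess-of-subsistence terms: 8·(x − 1) + (16/3)·(y − 2) = 200/3 − 8·1 − (16/3)·2 = 48.
Substituting, 24·(x − 1) = 48, so x − 1 = 2 and x* = 3.
Then y − 2 = 3·2 = 6, so y* = 8.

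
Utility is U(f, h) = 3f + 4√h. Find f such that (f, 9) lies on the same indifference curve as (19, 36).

U(19, 36) = 81.
Set U(f, 9) = 81 and solve.
With h = 9: √9 = 3, so 3f = 81 − 4·3 = 69 and f = 23.
Check: U(23, 9) = 81.

f = 23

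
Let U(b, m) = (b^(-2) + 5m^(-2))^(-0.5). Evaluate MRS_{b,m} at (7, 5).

For CES with ρ = -2, MRS = (1/5)·(m/b)^3.
At (7, 5): MRS = 25/343.
So at (7, 5) the consumer would give up 25/343 units of m for one more unit of b.

MRS = 25/343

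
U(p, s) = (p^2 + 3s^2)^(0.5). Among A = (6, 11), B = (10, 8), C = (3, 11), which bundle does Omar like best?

Evaluate utility at each bundle:
U(A) = 19.975.
U(B) = 17.088.
U(C) = 19.287.
Highest utility is A, so A ≻ C ≻ B.

Bundle A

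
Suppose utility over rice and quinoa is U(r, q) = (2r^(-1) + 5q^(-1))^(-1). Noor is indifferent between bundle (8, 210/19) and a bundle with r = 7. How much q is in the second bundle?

q = 12

U depends on (r, q) only through S = 2r^(-1) + 5q^(-1), so equal utility means equal S. At (8, 210/19): S = 59/84.
With r = 7: 2·7^(-1) = 2/7, so 5q^(-1) = 59/84 − 2/7 = 5/12, i.e. q^(-1) = 1/12.
Hence q = 1/(1/12) = 12.
Check: U(7, 12) = 1.4237.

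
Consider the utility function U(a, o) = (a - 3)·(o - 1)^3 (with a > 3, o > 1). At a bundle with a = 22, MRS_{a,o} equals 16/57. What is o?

MU_a = (o−1)^3, MU_o = 3·(a−3)·(o−1)^2.
MRS = (1/3)·(o−1)/(a−3).
Substitute a = 22: MRS = (o − 1)/57. Setting this equal to 16/57 gives o − 1 = (16/57)·57 = 16, so o = 17.

o = 17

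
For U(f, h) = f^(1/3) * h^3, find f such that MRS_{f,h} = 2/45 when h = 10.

MU_f = 1/3·f^(-2/3)·h^3 and MU_h = 3·f^(1/3)·h^2.
MRS = MU_f/MU_h = (1/9)·h/f.
Substitute h = 10: MRS = (10/9)/f. Setting (10/9)/f = 2/45 gives f = (10/9)/(2/45) = 25.

f = 25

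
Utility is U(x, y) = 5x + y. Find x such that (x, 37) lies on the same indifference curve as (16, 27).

x = 14

U(16, 27) = 107.
Set U(x, 37) = 107 and solve.
5x + 37 = 107 ⇒ 5x = 70 ⇒ x = 14.
Check: U(14, 37) = 107.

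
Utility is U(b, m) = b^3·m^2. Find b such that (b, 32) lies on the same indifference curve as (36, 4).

b = 9

U(36, 4) = 746496.
Set U(b, 32) = 746496 and solve.
With m = 32: 32^2 = 1024, so b^3 = 746496/1024 = 729; taking the cube root, b = 9.
Check: U(9, 32) = 746496.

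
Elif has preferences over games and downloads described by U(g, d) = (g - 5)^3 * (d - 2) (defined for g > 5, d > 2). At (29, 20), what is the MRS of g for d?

MU_g = 3·(g−5)^2·(d−2), MU_d = (g−5)^3.
MRS = (3/1)·(d−2)/(g−5).
At (29, 20): MRS = 2.25.
The indifference curve has slope −2.25 at this bundle.

MRS = 2.25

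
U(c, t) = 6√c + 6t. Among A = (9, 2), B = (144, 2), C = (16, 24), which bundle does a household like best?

Evaluate utility at each bundle:
U(A) = 30.000.
U(B) = 84.000.
U(C) = 168.000.
Highest utility is C, so C ≻ B ≻ A.

Bundle C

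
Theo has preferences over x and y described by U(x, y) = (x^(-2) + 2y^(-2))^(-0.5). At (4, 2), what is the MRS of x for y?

For CES with ρ = -2, MRS = (1/2)·(y/x)^3.
At (4, 2): MRS = 1/16.
That is, one extra unit of x is worth 1/16 units of y at the margin.

MRS = 1/16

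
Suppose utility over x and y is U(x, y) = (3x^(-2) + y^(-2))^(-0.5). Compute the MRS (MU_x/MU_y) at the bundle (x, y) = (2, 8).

For CES with ρ = -2, MRS = (3/1)·(y/x)^3.
At (2, 8): MRS = 192.
That is, one extra unit of x is worth 192 units of y at the margin.

MRS = 192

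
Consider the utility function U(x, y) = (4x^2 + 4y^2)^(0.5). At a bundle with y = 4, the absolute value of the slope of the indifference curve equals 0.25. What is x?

x = 1

For CES with ρ = 2, MRS = (y/x)^(-1).
Setting (4/x)^(-1) = 0.25 gives 4/x = 4 and x = 1.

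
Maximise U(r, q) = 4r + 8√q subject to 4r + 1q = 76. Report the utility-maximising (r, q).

r* = 15, q* = 16

MU_r = 4, MU_q = 8/(2√q).
MRS = 4 ÷ (8/(2√q)).
Tangency: set MRS = p_r/p_q = 4/1 = 4.
MRS depends only on q: √q = 4 ⇒ √q = 4 ⇒ q* = 16.
From the budget, 4·r = 76 − 1·16 = 60, so r* = 15.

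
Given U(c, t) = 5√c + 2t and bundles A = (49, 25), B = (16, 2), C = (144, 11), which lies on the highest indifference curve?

Bundle A

Evaluate utility at each bundle:
U(A) = 85.000.
U(B) = 24.000.
U(C) = 82.000.
Highest utility is A, so A ≻ C ≻ B.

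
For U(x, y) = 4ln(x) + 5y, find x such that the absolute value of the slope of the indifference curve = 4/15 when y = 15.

x = 3

MU_x = 4/x, MU_y = 5.
MRS = 4/x ÷ 5.
MRS depends only on x: 0.8/x = 4/15 ⇒ x = 0.8/(4/15) = 3.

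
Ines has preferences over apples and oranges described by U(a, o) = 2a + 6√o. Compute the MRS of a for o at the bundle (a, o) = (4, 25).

MRS = 10/3

MU_a = 2, MU_o = 6/(2√o).
MRS = 2 ÷ (6/(2√o)).
At (4, 25): MRS = 10/3.
So at (4, 25) the consumer would give up 10/3 units of o for one more unit of a.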